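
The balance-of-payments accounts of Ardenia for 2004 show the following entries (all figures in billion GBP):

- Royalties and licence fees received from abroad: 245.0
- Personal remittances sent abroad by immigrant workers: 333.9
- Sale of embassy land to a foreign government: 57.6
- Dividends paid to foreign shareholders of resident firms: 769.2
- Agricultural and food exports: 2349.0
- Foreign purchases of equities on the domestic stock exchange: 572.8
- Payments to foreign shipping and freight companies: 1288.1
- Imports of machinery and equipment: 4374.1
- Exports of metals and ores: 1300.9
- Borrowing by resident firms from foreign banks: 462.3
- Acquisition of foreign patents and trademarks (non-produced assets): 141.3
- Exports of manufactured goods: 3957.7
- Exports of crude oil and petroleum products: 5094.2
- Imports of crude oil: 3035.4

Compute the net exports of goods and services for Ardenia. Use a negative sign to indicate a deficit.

4249.2

Goods: 5094.2 + 2349.0 - 3035.4 + 1300.9 - 4374.1 + 3957.7 = 5292.3
Services: -1288.1 + 245.0 = -1043.1
Trade balance = 5292.3 + (-1043.1) = 4249.2
(Excluded from the trade balance — secondary income: personal remittances sent abroad by immigrant workers 333.9; capital account: sale of embassy land to a foreign government 57.6, acquisition of foreign patents and trademarks (non-produced assets) 141.3; primary income: dividends paid to foreign shareholders of resident firms 769.2; financial account: foreign purchases of equities on the domestic stock exchange 572.8, borrowing by resident firms from foreign banks 462.3.)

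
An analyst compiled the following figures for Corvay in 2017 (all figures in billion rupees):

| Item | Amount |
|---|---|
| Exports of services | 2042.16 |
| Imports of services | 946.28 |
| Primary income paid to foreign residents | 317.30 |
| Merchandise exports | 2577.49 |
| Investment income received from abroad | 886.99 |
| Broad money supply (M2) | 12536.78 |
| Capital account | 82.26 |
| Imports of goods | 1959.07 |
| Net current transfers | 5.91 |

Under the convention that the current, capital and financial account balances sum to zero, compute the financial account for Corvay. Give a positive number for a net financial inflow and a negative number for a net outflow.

-2372.16

Goods balance = 2577.49 - 1959.07 = 618.42
Services balance = 2042.16 - 946.28 = 1095.88
Trade balance (goods + services) = 618.42 + 1095.88 = 1714.30
Net primary income = 886.99 - 317.30 = 569.69
Net secondary income = 5.91
Current account = 1714.30 + 569.69 + 5.91 = 2289.90
Financial account = -(2289.90 + 82.26) = -2372.16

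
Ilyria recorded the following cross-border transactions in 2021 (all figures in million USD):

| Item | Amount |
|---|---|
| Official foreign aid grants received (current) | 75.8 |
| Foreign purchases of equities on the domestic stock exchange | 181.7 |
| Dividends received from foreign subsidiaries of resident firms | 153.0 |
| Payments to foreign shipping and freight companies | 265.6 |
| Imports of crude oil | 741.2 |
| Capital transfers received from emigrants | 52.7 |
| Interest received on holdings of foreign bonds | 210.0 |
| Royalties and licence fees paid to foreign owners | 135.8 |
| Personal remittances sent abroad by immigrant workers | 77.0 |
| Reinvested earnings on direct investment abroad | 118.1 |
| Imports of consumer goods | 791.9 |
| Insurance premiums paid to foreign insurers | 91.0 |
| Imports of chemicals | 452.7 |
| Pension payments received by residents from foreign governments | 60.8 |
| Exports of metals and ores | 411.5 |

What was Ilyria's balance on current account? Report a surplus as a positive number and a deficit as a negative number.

Goods: -791.9 + 411.5 - 741.2 - 452.7 = -1574.3
Services: -265.6 - 91.0 - 135.8 = -492.4
Primary income: 210.0 + 118.1 + 153.0 = 481.1
Secondary income: 75.8 - 77.0 + 60.8 = 59.6
Current account = (-1574.3) + (-492.4) + 481.1 + 59.6 = -1526.0
(Excluded from the current account — financial account: foreign purchases of equities on the domestic stock exchange 181.7; capital account: capital transfers received from emigrants 52.7.)

-1526.0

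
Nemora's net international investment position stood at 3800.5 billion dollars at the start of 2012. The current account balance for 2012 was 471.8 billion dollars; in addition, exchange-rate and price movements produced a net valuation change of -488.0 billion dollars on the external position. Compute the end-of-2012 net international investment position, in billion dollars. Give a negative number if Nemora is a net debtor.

Change in NIIP = current account + net valuation change = 471.8 + (-488.0) = -16.2
End-of-year NIIP = 3800.5 + (-16.2) = 3784.3

3784.3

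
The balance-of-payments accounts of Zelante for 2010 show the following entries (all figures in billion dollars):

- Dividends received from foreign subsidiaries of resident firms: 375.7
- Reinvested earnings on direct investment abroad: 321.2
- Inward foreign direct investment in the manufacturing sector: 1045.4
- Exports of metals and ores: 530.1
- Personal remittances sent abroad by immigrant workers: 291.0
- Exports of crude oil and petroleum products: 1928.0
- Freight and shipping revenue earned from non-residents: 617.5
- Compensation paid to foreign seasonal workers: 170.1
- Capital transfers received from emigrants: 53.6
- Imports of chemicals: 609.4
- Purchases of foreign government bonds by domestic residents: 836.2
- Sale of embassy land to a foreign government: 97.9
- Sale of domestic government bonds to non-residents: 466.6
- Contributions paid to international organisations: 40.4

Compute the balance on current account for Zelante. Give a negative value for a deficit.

Goods: 1928.0 + 530.1 - 609.4 = 1848.7
Services: 617.5
Primary income: -170.1 + 321.2 + 375.7 = 526.8
Secondary income: -291.0 - 40.4 = -331.4
Current account = 1848.7 + 617.5 + 526.8 + (-331.4) = 2661.6
(Excluded from the current account — financial account: inward foreign direct investment in the manufacturing sector 1045.4, purchases of foreign government bonds by domestic residents 836.2, sale of domestic government bonds to non-residents 466.6; capital account: capital transfers received from emigrants 53.6, sale of embassy land to a foreign government 97.9.)

2661.6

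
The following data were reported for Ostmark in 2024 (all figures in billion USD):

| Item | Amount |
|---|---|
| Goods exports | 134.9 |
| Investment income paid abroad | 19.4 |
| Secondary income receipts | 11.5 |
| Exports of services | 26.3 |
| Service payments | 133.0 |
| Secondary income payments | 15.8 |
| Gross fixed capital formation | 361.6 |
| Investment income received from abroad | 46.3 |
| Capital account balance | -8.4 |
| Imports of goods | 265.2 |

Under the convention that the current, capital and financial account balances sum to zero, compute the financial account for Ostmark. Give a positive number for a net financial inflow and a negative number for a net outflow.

222.8

Goods balance = 134.9 - 265.2 = -130.3
Services balance = 26.3 - 133.0 = -106.7
Trade balance (goods + services) = -130.3 + (-106.7) = -237.0
Net primary income = 46.3 - 19.4 = 26.9
Net secondary income = 11.5 - 15.8 = -4.3
Current account = -237.0 + 26.9 + (-4.3) = -214.4
Financial account = -(-214.4 + (-8.4)) = 222.8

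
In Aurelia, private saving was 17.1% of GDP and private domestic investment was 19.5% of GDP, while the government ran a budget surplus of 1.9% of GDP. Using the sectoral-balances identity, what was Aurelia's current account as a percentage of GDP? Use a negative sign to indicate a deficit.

-0.5

By the sectoral-balances identity, CA = (S_private - I) + (T - G).
Private balance = 17.1 - 19.5 = -2.4
Government balance (T - G) = 1.9
CA = -2.4 + 1.9 = -0.5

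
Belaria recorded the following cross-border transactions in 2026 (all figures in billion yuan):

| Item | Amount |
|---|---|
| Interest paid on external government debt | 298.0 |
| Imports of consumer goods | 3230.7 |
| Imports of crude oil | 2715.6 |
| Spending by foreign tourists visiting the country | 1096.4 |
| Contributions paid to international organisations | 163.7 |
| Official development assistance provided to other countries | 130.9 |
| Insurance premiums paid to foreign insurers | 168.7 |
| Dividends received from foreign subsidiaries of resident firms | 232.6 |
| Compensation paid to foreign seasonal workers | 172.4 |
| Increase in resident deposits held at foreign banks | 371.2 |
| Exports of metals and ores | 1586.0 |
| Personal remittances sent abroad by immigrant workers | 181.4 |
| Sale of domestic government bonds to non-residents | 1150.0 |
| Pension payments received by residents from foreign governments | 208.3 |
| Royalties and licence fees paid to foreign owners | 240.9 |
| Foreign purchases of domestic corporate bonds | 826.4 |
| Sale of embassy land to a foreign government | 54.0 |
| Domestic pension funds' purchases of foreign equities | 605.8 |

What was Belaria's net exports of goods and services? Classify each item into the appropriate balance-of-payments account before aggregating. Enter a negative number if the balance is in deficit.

-3673.5

Goods: -2715.6 + 1586.0 - 3230.7 = -4360.3
Services: -240.9 - 168.7 + 1096.4 = 686.8
Trade balance = -4360.3 + 686.8 = -3673.5
(Excluded from the trade balance — primary income: interest paid on external government debt 298.0, dividends received from foreign subsidiaries of resident firms 232.6, compensation paid to foreign seasonal workers 172.4; secondary income: contributions paid to international organisations 163.7, official development assistance provided to other countries 130.9, personal remittances sent abroad by immigrant workers 181.4, pension payments received by residents from foreign governments 208.3; financial account: increase in resident deposits held at foreign banks 371.2, sale of domestic government bonds to non-residents 1150.0, foreign purchases of domestic corporate bonds 826.4, domestic pension funds' purchases of foreign equities 605.8; capital account: sale of embassy land to a foreign government 54.0.)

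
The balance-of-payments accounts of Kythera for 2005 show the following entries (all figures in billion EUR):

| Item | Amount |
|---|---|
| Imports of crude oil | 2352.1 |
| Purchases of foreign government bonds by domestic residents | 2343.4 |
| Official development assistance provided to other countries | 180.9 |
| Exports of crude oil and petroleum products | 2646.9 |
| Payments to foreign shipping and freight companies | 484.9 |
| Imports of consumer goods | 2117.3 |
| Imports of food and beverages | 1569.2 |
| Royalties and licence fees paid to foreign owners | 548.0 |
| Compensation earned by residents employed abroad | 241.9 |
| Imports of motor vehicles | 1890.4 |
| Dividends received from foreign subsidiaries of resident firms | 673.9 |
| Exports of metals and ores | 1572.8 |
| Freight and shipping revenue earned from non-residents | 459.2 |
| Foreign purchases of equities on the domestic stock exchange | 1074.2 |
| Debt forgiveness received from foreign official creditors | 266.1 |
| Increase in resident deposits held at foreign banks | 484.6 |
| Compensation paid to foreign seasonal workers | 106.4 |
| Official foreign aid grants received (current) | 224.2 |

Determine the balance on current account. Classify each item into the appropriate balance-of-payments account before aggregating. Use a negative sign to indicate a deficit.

-3430.3

Goods: 2646.9 + 1572.8 - 1569.2 - 2117.3 - 2352.1 - 1890.4 = -3709.3
Services: -548.0 + 459.2 - 484.9 = -573.7
Primary income: 241.9 + 673.9 - 106.4 = 809.4
Secondary income: -180.9 + 224.2 = 43.3
Current account = (-3709.3) + (-573.7) + 809.4 + 43.3 = -3430.3
(Excluded from the current account — financial account: purchases of foreign government bonds by domestic residents 2343.4, foreign purchases of equities on the domestic stock exchange 1074.2, increase in resident deposits held at foreign banks 484.6; capital account: debt forgiveness received from foreign official creditors 266.1.)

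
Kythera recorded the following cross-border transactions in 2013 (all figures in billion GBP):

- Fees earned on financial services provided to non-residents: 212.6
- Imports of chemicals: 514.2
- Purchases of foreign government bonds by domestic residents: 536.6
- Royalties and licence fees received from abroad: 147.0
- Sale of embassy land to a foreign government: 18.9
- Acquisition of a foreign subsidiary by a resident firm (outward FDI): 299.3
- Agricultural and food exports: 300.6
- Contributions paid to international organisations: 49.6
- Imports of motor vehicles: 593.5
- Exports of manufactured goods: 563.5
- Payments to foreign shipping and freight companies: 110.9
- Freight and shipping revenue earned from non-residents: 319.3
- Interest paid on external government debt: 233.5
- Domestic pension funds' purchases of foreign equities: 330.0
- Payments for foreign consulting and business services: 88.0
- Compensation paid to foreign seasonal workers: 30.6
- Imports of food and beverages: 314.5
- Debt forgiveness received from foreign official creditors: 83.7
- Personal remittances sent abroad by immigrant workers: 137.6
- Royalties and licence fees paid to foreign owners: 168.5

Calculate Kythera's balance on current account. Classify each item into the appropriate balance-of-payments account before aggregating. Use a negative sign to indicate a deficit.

Goods: -514.2 + 300.6 + 563.5 - 593.5 - 314.5 = -558.1
Services: -110.9 + 212.6 + 319.3 - 88.0 - 168.5 + 147.0 = 311.5
Primary income: -233.5 - 30.6 = -264.1
Secondary income: -49.6 - 137.6 = -187.2
Current account = (-558.1) + 311.5 + (-264.1) + (-187.2) = -697.9
(Excluded from the current account — financial account: purchases of foreign government bonds by domestic residents 536.6, acquisition of a foreign subsidiary by a resident firm (outward FDI) 299.3, domestic pension funds' purchases of foreign equities 330.0; capital account: sale of embassy land to a foreign government 18.9, debt forgiveness received from foreign official creditors 83.7.)

-697.9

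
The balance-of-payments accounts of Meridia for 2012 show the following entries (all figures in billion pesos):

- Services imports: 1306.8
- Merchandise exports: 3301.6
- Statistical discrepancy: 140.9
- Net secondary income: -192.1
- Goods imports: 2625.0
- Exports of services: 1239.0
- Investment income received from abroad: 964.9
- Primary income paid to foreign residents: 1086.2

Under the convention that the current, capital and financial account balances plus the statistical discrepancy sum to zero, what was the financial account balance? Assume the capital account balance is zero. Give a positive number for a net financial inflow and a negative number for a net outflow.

Goods balance = 3301.6 - 2625.0 = 676.6
Services balance = 1239.0 - 1306.8 = -67.8
Trade balance (goods + services) = 676.6 + (-67.8) = 608.8
Net primary income = 964.9 - 1086.2 = -121.3
Net secondary income = -192.1
Current account = 608.8 + (-121.3) + (-192.1) = 295.4
Financial account = -(295.4 + 140.9) = -436.3

-436.3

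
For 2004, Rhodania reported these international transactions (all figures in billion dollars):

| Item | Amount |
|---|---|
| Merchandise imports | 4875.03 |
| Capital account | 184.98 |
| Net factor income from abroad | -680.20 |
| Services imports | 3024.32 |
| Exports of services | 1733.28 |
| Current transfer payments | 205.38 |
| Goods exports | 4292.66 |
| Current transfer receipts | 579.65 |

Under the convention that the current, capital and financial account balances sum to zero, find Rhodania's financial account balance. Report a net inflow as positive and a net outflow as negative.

1994.36

Goods balance = 4292.66 - 4875.03 = -582.37
Services balance = 1733.28 - 3024.32 = -1291.04
Trade balance (goods + services) = -582.37 + (-1291.04) = -1873.41
Net primary income = -680.20
Net secondary income = 579.65 - 205.38 = 374.27
Current account = -1873.41 + (-680.20) + 374.27 = -2179.34
Financial account = -(-2179.34 + 184.98) = 1994.36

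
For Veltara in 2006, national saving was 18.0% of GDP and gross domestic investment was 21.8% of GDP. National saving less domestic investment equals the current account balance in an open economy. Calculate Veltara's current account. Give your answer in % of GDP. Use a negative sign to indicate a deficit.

-3.8

S - I = CA (net lending to the rest of the world).
CA = S - I = 18.0 - 21.8 = -3.8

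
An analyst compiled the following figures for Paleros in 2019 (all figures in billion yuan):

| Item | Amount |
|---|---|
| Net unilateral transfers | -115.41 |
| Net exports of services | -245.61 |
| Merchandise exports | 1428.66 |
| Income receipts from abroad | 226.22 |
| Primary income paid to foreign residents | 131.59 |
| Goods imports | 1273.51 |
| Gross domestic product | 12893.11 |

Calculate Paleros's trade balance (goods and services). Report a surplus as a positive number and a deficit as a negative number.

Goods balance = 1428.66 - 1273.51 = 155.15
Services balance = -245.61
Trade balance (goods + services) = 155.15 + (-245.61) = -90.46

-90.46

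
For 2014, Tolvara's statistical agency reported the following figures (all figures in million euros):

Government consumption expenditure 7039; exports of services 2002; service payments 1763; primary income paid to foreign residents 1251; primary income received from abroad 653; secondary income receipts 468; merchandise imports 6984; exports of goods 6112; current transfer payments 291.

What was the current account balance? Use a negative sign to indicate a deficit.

Goods balance = 6112 - 6984 = -872
Services balance = 2002 - 1763 = 239
Trade balance (goods + services) = -872 + 239 = -633
Net primary income = 653 - 1251 = -598
Net secondary income = 468 - 291 = 177
Current account = -633 + (-598) + 177 = -1054

-1054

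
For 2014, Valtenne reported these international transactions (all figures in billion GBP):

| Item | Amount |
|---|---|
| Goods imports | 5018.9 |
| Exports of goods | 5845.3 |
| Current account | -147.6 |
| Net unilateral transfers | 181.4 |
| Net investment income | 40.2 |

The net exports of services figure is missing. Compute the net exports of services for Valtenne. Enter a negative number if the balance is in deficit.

-1195.6

Current account = goods balance + services balance + net primary income + net secondary income
Sum of the known components = 1048.0
Net exports of services = CA - (known components) = -147.6 - 1048.0 = -1195.6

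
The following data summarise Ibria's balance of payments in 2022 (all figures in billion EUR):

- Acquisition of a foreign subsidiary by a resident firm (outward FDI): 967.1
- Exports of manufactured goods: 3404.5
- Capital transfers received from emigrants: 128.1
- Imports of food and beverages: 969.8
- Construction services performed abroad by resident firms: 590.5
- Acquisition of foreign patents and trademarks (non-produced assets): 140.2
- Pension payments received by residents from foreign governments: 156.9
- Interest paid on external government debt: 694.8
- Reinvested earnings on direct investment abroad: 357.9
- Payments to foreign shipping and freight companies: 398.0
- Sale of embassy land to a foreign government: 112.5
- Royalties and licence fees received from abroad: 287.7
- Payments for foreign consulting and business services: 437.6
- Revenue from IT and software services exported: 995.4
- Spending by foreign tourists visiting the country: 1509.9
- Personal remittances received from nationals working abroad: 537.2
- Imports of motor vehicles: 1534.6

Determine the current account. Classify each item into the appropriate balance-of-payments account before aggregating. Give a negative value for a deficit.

Goods: -969.8 + 3404.5 - 1534.6 = 900.1
Services: 1509.9 - 398.0 + 590.5 - 437.6 + 995.4 + 287.7 = 2547.9
Primary income: -694.8 + 357.9 = -336.9
Secondary income: 156.9 + 537.2 = 694.1
Current account = 900.1 + 2547.9 + (-336.9) + 694.1 = 3805.2
(Excluded from the current account — financial account: acquisition of a foreign subsidiary by a resident firm (outward FDI) 967.1; capital account: capital transfers received from emigrants 128.1, acquisition of foreign patents and trademarks (non-produced assets) 140.2, sale of embassy land to a foreign government 112.5.)

3805.2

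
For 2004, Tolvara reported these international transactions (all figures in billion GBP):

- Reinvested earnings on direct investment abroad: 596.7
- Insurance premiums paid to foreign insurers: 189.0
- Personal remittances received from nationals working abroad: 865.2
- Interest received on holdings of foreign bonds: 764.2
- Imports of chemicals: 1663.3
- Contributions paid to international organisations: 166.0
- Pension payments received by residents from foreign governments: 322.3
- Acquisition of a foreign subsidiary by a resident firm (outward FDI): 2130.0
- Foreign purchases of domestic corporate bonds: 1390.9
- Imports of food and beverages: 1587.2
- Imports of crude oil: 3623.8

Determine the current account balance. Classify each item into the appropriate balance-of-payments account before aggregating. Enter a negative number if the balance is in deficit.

-4680.9

Goods: -3623.8 - 1663.3 - 1587.2 = -6874.3
Services: -189.0
Primary income: 596.7 + 764.2 = 1360.9
Secondary income: -166.0 + 865.2 + 322.3 = 1021.5
Current account = (-6874.3) + (-189.0) + 1360.9 + 1021.5 = -4680.9
(Excluded from the current account — financial account: acquisition of a foreign subsidiary by a resident firm (outward FDI) 2130.0, foreign purchases of domestic corporate bonds 1390.9.)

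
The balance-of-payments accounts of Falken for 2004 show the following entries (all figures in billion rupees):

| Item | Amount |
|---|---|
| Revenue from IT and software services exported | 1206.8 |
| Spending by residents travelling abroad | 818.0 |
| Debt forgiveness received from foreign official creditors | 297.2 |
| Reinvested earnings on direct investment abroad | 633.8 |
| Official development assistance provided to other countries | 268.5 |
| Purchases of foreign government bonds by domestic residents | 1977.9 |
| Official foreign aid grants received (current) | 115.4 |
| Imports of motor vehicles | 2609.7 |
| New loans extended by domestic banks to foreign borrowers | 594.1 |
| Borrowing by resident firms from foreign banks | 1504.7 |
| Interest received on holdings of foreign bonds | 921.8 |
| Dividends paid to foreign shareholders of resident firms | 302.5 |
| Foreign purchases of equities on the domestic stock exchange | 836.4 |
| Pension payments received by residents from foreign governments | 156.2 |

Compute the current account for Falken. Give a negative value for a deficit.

Goods: -2609.7
Services: 1206.8 - 818.0 = 388.8
Primary income: 633.8 + 921.8 - 302.5 = 1253.1
Secondary income: 115.4 + 156.2 - 268.5 = 3.1
Current account = (-2609.7) + 388.8 + 1253.1 + 3.1 = -964.7
(Excluded from the current account — capital account: debt forgiveness received from foreign official creditors 297.2; financial account: purchases of foreign government bonds by domestic residents 1977.9, new loans extended by domestic banks to foreign borrowers 594.1, borrowing by resident firms from foreign banks 1504.7, foreign purchases of equities on the domestic stock exchange 836.4.)

-964.7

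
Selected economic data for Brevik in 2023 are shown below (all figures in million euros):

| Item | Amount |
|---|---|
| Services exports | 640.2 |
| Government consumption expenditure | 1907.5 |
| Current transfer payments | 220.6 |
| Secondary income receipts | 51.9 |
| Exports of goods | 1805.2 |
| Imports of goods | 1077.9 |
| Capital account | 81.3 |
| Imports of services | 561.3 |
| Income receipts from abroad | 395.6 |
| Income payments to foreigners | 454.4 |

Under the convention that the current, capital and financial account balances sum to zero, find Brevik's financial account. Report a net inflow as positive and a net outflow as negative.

Goods balance = 1805.2 - 1077.9 = 727.3
Services balance = 640.2 - 561.3 = 78.9
Trade balance (goods + services) = 727.3 + 78.9 = 806.2
Net primary income = 395.6 - 454.4 = -58.8
Net secondary income = 51.9 - 220.6 = -168.7
Current account = 806.2 + (-58.8) + (-168.7) = 578.7
Financial account = -(578.7 + 81.3) = -660.0

-660.0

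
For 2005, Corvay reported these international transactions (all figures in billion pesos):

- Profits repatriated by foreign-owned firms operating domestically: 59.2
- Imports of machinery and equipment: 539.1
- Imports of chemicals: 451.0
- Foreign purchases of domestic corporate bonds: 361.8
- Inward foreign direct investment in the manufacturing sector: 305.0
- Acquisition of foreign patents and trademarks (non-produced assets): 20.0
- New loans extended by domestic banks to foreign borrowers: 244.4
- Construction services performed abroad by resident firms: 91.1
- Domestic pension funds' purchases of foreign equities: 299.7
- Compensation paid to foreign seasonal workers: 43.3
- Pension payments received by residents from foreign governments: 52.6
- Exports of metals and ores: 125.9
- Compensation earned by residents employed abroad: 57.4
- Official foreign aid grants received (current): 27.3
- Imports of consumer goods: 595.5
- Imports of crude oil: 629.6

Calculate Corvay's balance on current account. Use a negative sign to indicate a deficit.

-1963.4

Goods: -451.0 + 125.9 - 629.6 - 539.1 - 595.5 = -2089.3
Services: 91.1
Primary income: -43.3 - 59.2 + 57.4 = -45.1
Secondary income: 27.3 + 52.6 = 79.9
Current account = (-2089.3) + 91.1 + (-45.1) + 79.9 = -1963.4
(Excluded from the current account — financial account: foreign purchases of domestic corporate bonds 361.8, inward foreign direct investment in the manufacturing sector 305.0, new loans extended by domestic banks to foreign borrowers 244.4, domestic pension funds' purchases of foreign equities 299.7; capital account: acquisition of foreign patents and trademarks (non-produced assets) 20.0.)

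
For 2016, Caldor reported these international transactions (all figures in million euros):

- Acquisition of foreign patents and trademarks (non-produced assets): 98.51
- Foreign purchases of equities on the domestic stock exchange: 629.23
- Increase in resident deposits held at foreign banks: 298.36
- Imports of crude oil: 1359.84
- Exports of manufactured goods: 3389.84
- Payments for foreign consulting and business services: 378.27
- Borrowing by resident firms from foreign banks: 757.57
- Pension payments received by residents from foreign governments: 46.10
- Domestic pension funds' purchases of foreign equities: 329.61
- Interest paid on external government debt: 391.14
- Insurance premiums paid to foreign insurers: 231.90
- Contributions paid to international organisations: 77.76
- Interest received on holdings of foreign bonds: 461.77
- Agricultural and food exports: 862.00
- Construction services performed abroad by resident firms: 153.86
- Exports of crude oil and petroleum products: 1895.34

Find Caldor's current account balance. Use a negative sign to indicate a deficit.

Goods: 3389.84 - 1359.84 + 1895.34 + 862.00 = 4787.34
Services: 153.86 - 231.90 - 378.27 = -456.31
Primary income: -391.14 + 461.77 = 70.63
Secondary income: -77.76 + 46.10 = -31.66
Current account = 4787.34 + (-456.31) + 70.63 + (-31.66) = 4370.00
(Excluded from the current account — capital account: acquisition of foreign patents and trademarks (non-produced assets) 98.51; financial account: foreign purchases of equities on the domestic stock exchange 629.23, increase in resident deposits held at foreign banks 298.36, borrowing by resident firms from foreign banks 757.57, domestic pension funds' purchases of foreign equities 329.61.)

4370.00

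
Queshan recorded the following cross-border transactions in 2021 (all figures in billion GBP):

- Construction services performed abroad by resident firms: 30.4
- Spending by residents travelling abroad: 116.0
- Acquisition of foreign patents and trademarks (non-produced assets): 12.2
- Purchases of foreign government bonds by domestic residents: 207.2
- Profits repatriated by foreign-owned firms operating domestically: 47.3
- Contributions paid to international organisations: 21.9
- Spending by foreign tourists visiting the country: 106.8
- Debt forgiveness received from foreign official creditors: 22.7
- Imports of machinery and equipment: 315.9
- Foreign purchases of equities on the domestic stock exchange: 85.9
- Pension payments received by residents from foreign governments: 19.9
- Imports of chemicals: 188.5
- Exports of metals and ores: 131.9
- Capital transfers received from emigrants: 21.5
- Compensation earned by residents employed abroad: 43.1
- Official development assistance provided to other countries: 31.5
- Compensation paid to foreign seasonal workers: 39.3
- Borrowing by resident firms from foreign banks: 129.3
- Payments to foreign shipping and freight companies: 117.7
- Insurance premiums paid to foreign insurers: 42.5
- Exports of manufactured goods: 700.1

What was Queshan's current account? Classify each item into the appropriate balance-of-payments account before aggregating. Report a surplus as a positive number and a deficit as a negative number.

111.6

Goods: -188.5 + 131.9 + 700.1 - 315.9 = 327.6
Services: 106.8 - 42.5 - 116.0 - 117.7 + 30.4 = -139.0
Primary income: -47.3 + 43.1 - 39.3 = -43.5
Secondary income: 19.9 - 21.9 - 31.5 = -33.5
Current account = 327.6 + (-139.0) + (-43.5) + (-33.5) = 111.6
(Excluded from the current account — capital account: acquisition of foreign patents and trademarks (non-produced assets) 12.2, debt forgiveness received from foreign official creditors 22.7, capital transfers received from emigrants 21.5; financial account: purchases of foreign government bonds by domestic residents 207.2, foreign purchases of equities on the domestic stock exchange 85.9, borrowing by resident firms from foreign banks 129.3.)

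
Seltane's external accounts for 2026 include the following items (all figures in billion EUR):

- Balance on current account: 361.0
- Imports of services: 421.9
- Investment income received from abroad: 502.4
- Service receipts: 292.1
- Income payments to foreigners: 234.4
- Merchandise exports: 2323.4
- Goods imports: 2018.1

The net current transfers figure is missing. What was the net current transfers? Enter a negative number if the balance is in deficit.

-82.5

Current account = goods balance + services balance + net primary income + net secondary income
Sum of the known components = 443.5
Net current transfers = CA - (known components) = 361.0 - 443.5 = -82.5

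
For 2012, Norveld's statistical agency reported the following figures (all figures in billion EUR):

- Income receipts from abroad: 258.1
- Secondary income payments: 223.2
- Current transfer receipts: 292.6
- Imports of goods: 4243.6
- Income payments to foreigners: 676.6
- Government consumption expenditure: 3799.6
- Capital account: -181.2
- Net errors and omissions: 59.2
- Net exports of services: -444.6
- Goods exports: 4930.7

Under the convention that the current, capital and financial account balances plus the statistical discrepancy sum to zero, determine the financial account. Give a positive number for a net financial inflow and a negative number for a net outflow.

Goods balance = 4930.7 - 4243.6 = 687.1
Services balance = -444.6
Trade balance (goods + services) = 687.1 + (-444.6) = 242.5
Net primary income = 258.1 - 676.6 = -418.5
Net secondary income = 292.6 - 223.2 = 69.4
Current account = 242.5 + (-418.5) + 69.4 = -106.6
Financial account = -(-106.6 + (-181.2) + 59.2) = 228.6

228.6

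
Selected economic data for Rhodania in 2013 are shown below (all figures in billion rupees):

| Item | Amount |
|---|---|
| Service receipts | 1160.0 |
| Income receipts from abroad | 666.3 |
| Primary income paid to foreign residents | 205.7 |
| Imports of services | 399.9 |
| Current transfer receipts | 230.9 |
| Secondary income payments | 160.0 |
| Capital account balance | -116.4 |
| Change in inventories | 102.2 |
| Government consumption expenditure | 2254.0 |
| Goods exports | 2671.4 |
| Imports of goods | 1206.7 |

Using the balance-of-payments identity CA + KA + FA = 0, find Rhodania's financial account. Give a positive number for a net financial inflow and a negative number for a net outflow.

-2639.9

Goods balance = 2671.4 - 1206.7 = 1464.7
Services balance = 1160.0 - 399.9 = 760.1
Trade balance (goods + services) = 1464.7 + 760.1 = 2224.8
Net primary income = 666.3 - 205.7 = 460.6
Net secondary income = 230.9 - 160.0 = 70.9
Current account = 2224.8 + 460.6 + 70.9 = 2756.3
Financial account = -(2756.3 + (-116.4)) = -2639.9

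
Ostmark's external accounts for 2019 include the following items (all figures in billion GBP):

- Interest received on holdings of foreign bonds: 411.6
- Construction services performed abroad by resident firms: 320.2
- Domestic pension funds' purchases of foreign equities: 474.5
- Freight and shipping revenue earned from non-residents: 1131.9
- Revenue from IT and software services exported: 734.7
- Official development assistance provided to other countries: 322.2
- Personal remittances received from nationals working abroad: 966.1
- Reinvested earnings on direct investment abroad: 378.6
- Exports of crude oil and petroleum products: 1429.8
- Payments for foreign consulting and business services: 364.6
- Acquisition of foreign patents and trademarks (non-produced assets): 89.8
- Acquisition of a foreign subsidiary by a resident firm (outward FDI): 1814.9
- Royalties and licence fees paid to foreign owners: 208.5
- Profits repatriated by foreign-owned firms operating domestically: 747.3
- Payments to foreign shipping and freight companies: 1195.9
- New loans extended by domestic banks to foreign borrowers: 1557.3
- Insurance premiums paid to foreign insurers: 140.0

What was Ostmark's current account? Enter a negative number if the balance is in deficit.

Goods: 1429.8
Services: -140.0 - 1195.9 - 208.5 - 364.6 + 734.7 + 320.2 + 1131.9 = 277.8
Primary income: 411.6 - 747.3 + 378.6 = 42.9
Secondary income: 966.1 - 322.2 = 643.9
Current account = 1429.8 + 277.8 + 42.9 + 643.9 = 2394.4
(Excluded from the current account — financial account: domestic pension funds' purchases of foreign equities 474.5, acquisition of a foreign subsidiary by a resident firm (outward FDI) 1814.9, new loans extended by domestic banks to foreign borrowers 1557.3; capital account: acquisition of foreign patents and trademarks (non-produced assets) 89.8.)

2394.4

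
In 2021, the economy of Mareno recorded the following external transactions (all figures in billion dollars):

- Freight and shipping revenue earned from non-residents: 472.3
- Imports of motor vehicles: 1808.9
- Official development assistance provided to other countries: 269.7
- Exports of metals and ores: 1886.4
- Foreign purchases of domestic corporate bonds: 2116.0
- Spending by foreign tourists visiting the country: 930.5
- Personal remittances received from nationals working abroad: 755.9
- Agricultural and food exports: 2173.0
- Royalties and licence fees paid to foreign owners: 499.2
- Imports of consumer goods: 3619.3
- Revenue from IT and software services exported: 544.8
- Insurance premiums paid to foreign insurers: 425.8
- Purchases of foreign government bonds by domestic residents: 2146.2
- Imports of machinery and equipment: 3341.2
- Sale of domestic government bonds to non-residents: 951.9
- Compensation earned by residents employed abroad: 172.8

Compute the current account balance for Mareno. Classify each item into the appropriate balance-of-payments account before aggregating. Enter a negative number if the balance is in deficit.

-3028.4

Goods: 2173.0 - 1808.9 - 3341.2 - 3619.3 + 1886.4 = -4710.0
Services: 930.5 + 472.3 + 544.8 - 499.2 - 425.8 = 1022.6
Primary income: 172.8
Secondary income: -269.7 + 755.9 = 486.2
Current account = (-4710.0) + 1022.6 + 172.8 + 486.2 = -3028.4
(Excluded from the current account — financial account: foreign purchases of domestic corporate bonds 2116.0, purchases of foreign government bonds by domestic residents 2146.2, sale of domestic government bonds to non-residents 951.9.)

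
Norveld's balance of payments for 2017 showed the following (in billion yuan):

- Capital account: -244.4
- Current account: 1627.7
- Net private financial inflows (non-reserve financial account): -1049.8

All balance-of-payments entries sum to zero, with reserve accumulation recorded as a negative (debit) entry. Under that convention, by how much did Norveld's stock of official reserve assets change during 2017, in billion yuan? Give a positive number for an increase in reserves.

Official reserve transactions balance = -(1627.7 + (-244.4) + (-1049.8)) = -333.5
An accumulation of reserves is recorded as a debit (negative entry), so the change in the stock of reserves is the negative of that balance.
Change in official reserves = -(-333.5) = 333.5

333.5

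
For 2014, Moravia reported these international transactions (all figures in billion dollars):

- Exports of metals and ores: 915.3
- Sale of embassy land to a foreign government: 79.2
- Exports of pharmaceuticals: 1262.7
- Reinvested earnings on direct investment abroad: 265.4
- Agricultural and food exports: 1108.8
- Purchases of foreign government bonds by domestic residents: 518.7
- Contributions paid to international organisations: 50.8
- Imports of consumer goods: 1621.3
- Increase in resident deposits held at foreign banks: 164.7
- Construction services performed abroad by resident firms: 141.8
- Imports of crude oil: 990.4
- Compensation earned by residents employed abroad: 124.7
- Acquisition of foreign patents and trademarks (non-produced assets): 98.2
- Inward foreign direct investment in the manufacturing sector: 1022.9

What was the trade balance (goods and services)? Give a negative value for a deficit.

Goods: 1108.8 + 915.3 - 1621.3 - 990.4 + 1262.7 = 675.1
Services: 141.8
Trade balance = 675.1 + 141.8 = 816.9
(Excluded from the trade balance — capital account: sale of embassy land to a foreign government 79.2, acquisition of foreign patents and trademarks (non-produced assets) 98.2; primary income: reinvested earnings on direct investment abroad 265.4, compensation earned by residents employed abroad 124.7; financial account: purchases of foreign government bonds by domestic residents 518.7, increase in resident deposits held at foreign banks 164.7, inward foreign direct investment in the manufacturing sector 1022.9; secondary income: contributions paid to international organisations 50.8.)

816.9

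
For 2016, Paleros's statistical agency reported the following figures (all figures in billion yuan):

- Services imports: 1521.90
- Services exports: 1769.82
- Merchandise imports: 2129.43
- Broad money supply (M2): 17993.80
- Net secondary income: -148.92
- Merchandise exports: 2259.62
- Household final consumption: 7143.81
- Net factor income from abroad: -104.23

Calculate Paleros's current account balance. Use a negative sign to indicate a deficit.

Goods balance = 2259.62 - 2129.43 = 130.19
Services balance = 1769.82 - 1521.90 = 247.92
Trade balance (goods + services) = 130.19 + 247.92 = 378.11
Net primary income = -104.23
Net secondary income = -148.92
Current account = 378.11 + (-104.23) + (-148.92) = 124.96

124.96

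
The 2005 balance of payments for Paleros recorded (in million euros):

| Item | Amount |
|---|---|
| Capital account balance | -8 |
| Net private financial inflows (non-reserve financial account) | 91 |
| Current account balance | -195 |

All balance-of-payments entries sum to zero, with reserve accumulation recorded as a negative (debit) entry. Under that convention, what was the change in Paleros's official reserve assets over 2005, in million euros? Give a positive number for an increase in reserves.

Official reserve transactions balance = -((-195) + (-8) + 91) = 112
An accumulation of reserves is recorded as a debit (negative entry), so the change in the stock of reserves is the negative of that balance.
Change in official reserves = -(112) = -112

-112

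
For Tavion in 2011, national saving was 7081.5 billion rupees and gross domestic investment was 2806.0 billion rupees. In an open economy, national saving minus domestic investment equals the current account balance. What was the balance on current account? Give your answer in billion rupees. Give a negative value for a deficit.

4275.5

S - I = CA (net lending to the rest of the world).
CA = S - I = 7081.5 - 2806.0 = 4275.5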